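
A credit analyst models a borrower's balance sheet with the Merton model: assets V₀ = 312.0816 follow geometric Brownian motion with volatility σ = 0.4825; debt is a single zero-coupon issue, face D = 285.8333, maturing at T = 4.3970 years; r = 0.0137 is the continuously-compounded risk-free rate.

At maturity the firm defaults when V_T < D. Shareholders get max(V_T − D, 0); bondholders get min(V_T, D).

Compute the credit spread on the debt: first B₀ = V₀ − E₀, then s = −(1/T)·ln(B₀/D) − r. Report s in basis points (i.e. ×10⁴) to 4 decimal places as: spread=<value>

Equity is a call on the firm's assets struck at D = 285.8333:
d₁ = [ln(V₀/D) + (r + σ²/2)T] / (σ√T)
   = [ln(312.0816/285.8333) + (0.0137 + 0.5·0.4825²)·4.3970] / (0.4825·√4.3970)
   = [0.087856 + 0.572063] / 1.011755 = 0.652252
d₂ = d₁ − σ√T = 0.652252 − 1.011755 = -0.359504
N(d₁) = 0.742881,  N(d₂) = 0.359609,  e^(−rT) = 0.941540
E₀ = V₀·N(d₁) − D·e^(−rT)·N(d₂)
   = 312.0816·0.742881 − 285.8333·0.941540·0.359609 = 135.060144
B₀ = V₀ − E₀ = 312.0816 − 135.060144 = 177.021456
spread = −(1/T)·ln(B₀/D) − r = −(1/4.3970)·ln(177.021456/285.8333) − 0.0137 = 0.09526926
in basis points: 0.09526926 × 10⁴ = 952.6926 bp

spread=952.6926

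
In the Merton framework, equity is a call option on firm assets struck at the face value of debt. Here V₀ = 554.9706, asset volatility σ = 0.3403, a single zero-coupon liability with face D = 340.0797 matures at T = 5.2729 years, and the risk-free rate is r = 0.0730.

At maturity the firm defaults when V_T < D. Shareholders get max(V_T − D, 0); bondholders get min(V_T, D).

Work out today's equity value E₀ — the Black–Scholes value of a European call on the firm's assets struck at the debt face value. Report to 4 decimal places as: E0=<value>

E0=341.1348

With assets at 554.9706 and a single debt payment of 340.0797 at 5.2729 years:
d₁ = [ln(V₀/D) + (r + σ²/2)T] / (σ√T)
   = [ln(554.9706/340.0797) + (0.0730 + 0.5·0.3403²)·5.2729] / (0.3403·√5.2729)
   = [0.489735 + 0.690233] / 0.781424 = 1.510024
d₂ = d₁ − σ√T = 1.510024 − 0.781424 = 0.728600
N(d₁) = 0.934481,  N(d₂) = 0.766877,  e^(−rT) = 0.680504
E₀ = V₀·N(d₁) − D·e^(−rT)·N(d₂)
   = 554.9706·0.934481 − 340.0797·0.680504·0.766877 = 341.134770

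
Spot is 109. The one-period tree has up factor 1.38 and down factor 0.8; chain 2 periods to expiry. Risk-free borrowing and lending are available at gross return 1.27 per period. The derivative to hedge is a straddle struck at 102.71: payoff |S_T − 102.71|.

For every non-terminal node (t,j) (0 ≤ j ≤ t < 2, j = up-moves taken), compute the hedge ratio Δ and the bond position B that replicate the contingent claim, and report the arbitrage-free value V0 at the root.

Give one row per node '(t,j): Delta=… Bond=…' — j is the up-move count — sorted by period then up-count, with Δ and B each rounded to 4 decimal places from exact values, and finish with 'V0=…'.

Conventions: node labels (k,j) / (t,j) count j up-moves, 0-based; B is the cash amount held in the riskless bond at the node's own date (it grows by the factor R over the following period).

Since d<R<u, set p* = (R−d)/(u−d) = 0.8103; price each node as the discounted p*-expectation of its children.
Terminal payoffs: V(2,0)=32.9500, V(2,1)=17.6260, V(2,2)=104.8696
  t=1,j=0: stock 87.2000 → up 120.3360 (V=17.6260), down 69.7600 (V=32.9500). Price 16.1671; hedge Δ=-0.3030, bond B=42.5878.
  t=1,j=1: stock 150.4200 → up 207.5796 (V=104.8696), down 120.3360 (V=17.6260). Price 69.5460; hedge Δ=1.0000, bond B=-80.8740.
  t=0,j=0: stock 109.0000 → up 150.4200 (V=69.5460), down 87.2000 (V=16.1671). Price 46.7893; hedge Δ=0.8443, bond B=-45.2432.
Verification: the root portfolio costs Δ(0,0)·S0 + B(0,0) = 46.7893, matching V0.

(0,0): Delta=0.8443 Bond=-45.2432
(1,0): Delta=-0.3030 Bond=42.5878
(1,1): Delta=1.0000 Bond=-80.8740
V0=46.7893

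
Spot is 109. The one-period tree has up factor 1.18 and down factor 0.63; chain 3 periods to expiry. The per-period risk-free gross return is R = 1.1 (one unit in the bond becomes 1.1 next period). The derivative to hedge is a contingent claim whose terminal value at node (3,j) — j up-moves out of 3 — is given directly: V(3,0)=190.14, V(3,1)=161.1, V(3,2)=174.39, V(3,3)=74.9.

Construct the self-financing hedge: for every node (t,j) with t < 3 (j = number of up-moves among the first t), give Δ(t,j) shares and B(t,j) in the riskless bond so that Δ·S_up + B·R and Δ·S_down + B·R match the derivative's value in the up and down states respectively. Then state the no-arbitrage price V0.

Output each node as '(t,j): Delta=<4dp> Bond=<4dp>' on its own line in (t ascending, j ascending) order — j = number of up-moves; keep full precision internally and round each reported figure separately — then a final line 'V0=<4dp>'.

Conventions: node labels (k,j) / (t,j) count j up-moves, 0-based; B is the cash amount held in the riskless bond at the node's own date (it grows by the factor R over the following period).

Arbitrage-free pricing uses the up-move probability p* = (R−d)/(u−d) = 0.8545, discounting each step at R = 1.1.
At maturity the claim pays: V(3,0)=190.1400, V(3,1)=161.1000, V(3,2)=174.3900, V(3,3)=74.9000
Node (2,0) S=43.2621: V=(p*·161.1000+(1−p*)·190.1400)/1.1=150.2945; Δ=(161.1000−190.1400)/(51.0493−27.2551)=-1.2205; B=V−Δ·S=203.0945
Node (2,1) S=81.0306: V=(p*·174.3900+(1−p*)·161.1000)/1.1=156.7790; Δ=(174.3900−161.1000)/(95.6161−51.0493)=0.2982; B=V−Δ·S=132.6154
Node (2,2) S=151.7716: V=(p*·74.9000+(1−p*)·174.3900)/1.1=81.2466; Δ=(74.9000−174.3900)/(179.0905−95.6161)=-1.1919; B=V−Δ·S=262.1375
Node (1,0) S=68.6700: V=(p*·156.7790+(1−p*)·150.2945)/1.1=141.6689; Δ=(156.7790−150.2945)/(81.0306−43.2621)=0.1717; B=V−Δ·S=129.8790
Node (1,1) S=128.6200: V=(p*·81.2466+(1−p*)·156.7790)/1.1=83.8483; Δ=(81.2466−156.7790)/(151.7716−81.0306)=-1.0677; B=V−Δ·S=221.1799
Node (0,0) S=109.0000: V=(p*·83.8483+(1−p*)·141.6689)/1.1=83.8714; Δ=(83.8483−141.6689)/(128.6200−68.6700)=-0.9645; B=V−Δ·S=188.9998
Verification: the root portfolio costs Δ(0,0)·S0 + B(0,0) = 83.8714, matching V0.

(0,0): Delta=-0.9645 Bond=188.9998
(1,0): Delta=0.1717 Bond=129.8790
(1,1): Delta=-1.0677 Bond=221.1799
(2,0): Delta=-1.2205 Bond=203.0945
(2,1): Delta=0.2982 Bond=132.6154
(2,2): Delta=-1.1919 Bond=262.1375
V0=83.8714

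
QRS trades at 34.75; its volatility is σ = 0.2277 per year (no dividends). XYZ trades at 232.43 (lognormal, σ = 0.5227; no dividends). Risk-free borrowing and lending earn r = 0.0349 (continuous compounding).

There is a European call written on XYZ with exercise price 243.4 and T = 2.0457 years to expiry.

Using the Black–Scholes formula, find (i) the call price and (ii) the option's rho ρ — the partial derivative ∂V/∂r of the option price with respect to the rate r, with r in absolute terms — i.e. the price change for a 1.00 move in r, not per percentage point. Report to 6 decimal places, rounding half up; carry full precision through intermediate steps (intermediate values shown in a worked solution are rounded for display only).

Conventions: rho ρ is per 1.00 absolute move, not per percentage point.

price = 69.833502
ρ = 170.114316

σ√T = 0.5227·√2.0457 = 0.747607
d₁ = (ln(S/K) + (r+σ²/2)T) / (σ√T) = (ln(232.43/243.4) + (0.0349+0.5227²/2)·2.0457) / 0.747607 = (-0.046117 + 0.350853) / 0.747607 = 0.407615
d₂ = d₁ − σ√T = 0.407615 − 0.747607 = -0.339992
e^{−rT} = 0.931094
N(d₁) = 0.658222,  N(d₂) = 0.366931
Call price V = S·N(d₁) − K·e^{−rT}·N(d₂) = 152.990522 − 83.157020 = 69.833502
ρ = K·T·e^{−rT}·N(d₂) = 170.114316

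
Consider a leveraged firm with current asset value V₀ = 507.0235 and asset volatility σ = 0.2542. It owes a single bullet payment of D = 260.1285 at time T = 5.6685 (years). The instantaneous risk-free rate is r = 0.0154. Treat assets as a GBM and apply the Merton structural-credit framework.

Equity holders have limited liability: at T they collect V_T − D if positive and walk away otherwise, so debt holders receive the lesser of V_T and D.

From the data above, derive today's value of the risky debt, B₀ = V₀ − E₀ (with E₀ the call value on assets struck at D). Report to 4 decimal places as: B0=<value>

Apply the equity-as-call identities (strike 260.1285, horizon 5.6685 years):
d₁ = [ln(V₀/D) + (r + σ²/2)T] / (σ√T)
   = [ln(507.0235/260.1285) + (0.0154 + 0.5·0.2542²)·5.6685] / (0.2542·√5.6685)
   = [0.667382 + 0.270437] / 0.605215 = 1.549564
d₂ = d₁ − σ√T = 1.549564 − 0.605215 = 0.944349
N(d₁) = 0.939377,  N(d₂) = 0.827504,  e^(−rT) = 0.916407
E₀ = V₀·N(d₁) − D·e^(−rT)·N(d₂)
   = 507.0235·0.939377 − 260.1285·0.916407·0.827504 = 279.022756
B₀ = V₀ − E₀ = 507.0235 − 279.022756 = 228.000744

B0=228.0007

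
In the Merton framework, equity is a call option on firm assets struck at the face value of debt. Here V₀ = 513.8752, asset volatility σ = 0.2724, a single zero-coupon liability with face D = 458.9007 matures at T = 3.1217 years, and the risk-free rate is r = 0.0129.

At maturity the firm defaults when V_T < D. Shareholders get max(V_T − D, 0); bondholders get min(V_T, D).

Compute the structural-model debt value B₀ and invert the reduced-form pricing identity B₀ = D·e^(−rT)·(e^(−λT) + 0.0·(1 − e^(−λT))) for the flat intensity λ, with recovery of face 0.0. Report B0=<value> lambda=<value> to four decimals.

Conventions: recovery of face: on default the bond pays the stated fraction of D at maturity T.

B0=382.0839 lambda=0.0458

With assets at 513.8752 and a single debt payment of 458.9007 at 3.1217 years:
d₁ = [ln(V₀/D) + (r + σ²/2)T] / (σ√T)
   = [ln(513.8752/458.9007) + (0.0129 + 0.5·0.2724²)·3.1217] / (0.2724·√3.1217)
   = [0.113147 + 0.156088] / 0.481285 = 0.559407
d₂ = d₁ − σ√T = 0.559407 − 0.481285 = 0.078121
N(d₁) = 0.712058,  N(d₂) = 0.531134,  e^(−rT) = 0.960530
E₀ = V₀·N(d₁) − D·e^(−rT)·N(d₂)
   = 513.8752·0.712058 − 458.9007·0.960530·0.531134 = 131.791336
B₀ = V₀ − E₀ = 513.8752 − 131.791336 = 382.083864
e^(−λT) = (B₀·e^(rT)/D − 0)/(1 − 0) = (382.0839·1.041092/458.9007 − 0)/1 = 0.86682021
λ = −ln(0.86682021)/3.1217 = 0.045784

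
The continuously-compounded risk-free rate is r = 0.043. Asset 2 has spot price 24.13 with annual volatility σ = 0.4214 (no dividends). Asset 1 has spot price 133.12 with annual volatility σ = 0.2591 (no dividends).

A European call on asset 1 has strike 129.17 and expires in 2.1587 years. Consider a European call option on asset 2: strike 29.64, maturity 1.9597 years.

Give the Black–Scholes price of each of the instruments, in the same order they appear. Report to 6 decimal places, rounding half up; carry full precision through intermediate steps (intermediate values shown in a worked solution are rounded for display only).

price(asset 1 call K=129.17) = 27.599019
price(asset 2 call K=29.64) = 4.523398

[asset 1 call K=129.17]
σ√T = 0.2591·√2.1587 = 0.380683
d₁ = (ln(S/K) + (r+σ²/2)T) / (σ√T) = (ln(133.12/129.17) + (0.043+0.2591²/2)·2.1587) / 0.380683 = (0.030122 + 0.165284) / 0.380683 = 0.513302
d₂ = d₁ − σ√T = 0.513302 − 0.380683 = 0.132619
e^{−rT} = 0.911354
N(d₁) = 0.696130,  N(d₂) = 0.552753
price = S·N(d₁) − K·e^{−rT}·N(d₂) = 92.668836 − 65.069816 = 27.599019
[asset 2 call K=29.64]
σ√T = 0.4214·√1.9597 = 0.589915
d₁ = (ln(S/K) + (r+σ²/2)T) / (σ√T) = (ln(24.13/29.64) + (0.043+0.4214²/2)·1.9597) / 0.589915 = (-0.205669 + 0.258267) / 0.589915 = 0.089162
d₂ = d₁ − σ√T = 0.089162 − 0.589915 = -0.500753
e^{−rT} = 0.919186
N(d₁) = 0.535523,  N(d₂) = 0.308273
price = S·N(d₁) − K·e^{−rT}·N(d₂) = 12.922179 − 8.398781 = 4.523398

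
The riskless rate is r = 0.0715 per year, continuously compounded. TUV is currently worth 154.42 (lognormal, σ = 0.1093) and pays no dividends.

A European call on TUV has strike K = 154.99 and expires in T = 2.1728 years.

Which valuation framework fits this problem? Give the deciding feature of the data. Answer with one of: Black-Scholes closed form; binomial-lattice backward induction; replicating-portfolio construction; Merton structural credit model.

Key observation: with TUV following a GBM at constant σ and r, the European call struck at 154.99 prices in closed form — nothing here needs a stepwise model or a balance sheet.

framework: Black-Scholes closed form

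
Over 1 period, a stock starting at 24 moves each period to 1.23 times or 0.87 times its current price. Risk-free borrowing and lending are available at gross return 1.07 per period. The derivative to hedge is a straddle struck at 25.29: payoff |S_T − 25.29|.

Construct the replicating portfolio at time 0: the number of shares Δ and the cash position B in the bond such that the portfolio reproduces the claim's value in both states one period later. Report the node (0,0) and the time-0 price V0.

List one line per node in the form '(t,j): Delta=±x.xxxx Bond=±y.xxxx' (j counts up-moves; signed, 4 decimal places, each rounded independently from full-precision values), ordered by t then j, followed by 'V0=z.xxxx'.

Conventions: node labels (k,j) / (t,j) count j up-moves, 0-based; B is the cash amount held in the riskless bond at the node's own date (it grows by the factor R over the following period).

(0,0): Delta=-0.0208 Bond=4.5280
V0=4.0280

Under the risk-neutral measure, an up-move has probability p* = (R−d)/(u−d) = 0.5556 and values discount at R = 1.07.
Expiry values: V(1,0)=4.4100, V(1,1)=4.2300
(0,0): S=24.0000. Δ = (V_up−V_dn)/(S_up−S_dn) = (4.2300−4.4100)/(29.5200−20.8800) = -0.0208. V = [p*·4.2300 + (1−p*)·4.4100]/1.07 = 4.0280. B = V − Δ·S = 4.5280.
Check: Δ(0,0)·S0 + B(0,0) = 4.0280 = V0.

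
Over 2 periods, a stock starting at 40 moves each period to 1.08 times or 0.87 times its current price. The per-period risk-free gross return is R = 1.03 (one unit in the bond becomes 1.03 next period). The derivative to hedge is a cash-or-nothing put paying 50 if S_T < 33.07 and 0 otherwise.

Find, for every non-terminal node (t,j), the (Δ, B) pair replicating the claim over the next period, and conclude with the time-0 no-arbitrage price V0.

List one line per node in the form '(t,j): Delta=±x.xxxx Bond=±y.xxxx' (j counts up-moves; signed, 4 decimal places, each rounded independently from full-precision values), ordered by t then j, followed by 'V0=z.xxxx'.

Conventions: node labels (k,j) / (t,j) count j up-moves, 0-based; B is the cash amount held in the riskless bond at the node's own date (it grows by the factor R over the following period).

Since d<R<u, set p* = (R−d)/(u−d) = 0.7619; price each node as the discounted p*-expectation of its children.
Payoffs at expiry: V(2,0)=50.0000, V(2,1)=0.0000, V(2,2)=0.0000
(1,0): S=34.8000. Δ = (V_up−V_dn)/(S_up−S_dn) = (0.0000−50.0000)/(37.5840−30.2760) = -6.8418. V = [p*·0.0000 + (1−p*)·50.0000]/1.03 = 11.5580. B = V − Δ·S = 249.6533.
(1,1): S=43.2000. Δ = (V_up−V_dn)/(S_up−S_dn) = (0.0000−0.0000)/(46.6560−37.5840) = 0.0000. V = [p*·0.0000 + (1−p*)·0.0000]/1.03 = 0.0000. B = V − Δ·S = 0.0000.
(0,0): S=40.0000. Δ = (V_up−V_dn)/(S_up−S_dn) = (0.0000−11.5580)/(43.2000−34.8000) = -1.3760. V = [p*·0.0000 + (1−p*)·11.5580]/1.03 = 2.6718. B = V − Δ·S = 57.7100.
As a check, the time-0 holding Δ(0,0)·S0 + B(0,0) comes to 2.6718 — exactly V0.

(0,0): Delta=-1.3760 Bond=57.7100
(1,0): Delta=-6.8418 Bond=249.6533
(1,1): Delta=0.0000 Bond=0.0000
V0=2.6718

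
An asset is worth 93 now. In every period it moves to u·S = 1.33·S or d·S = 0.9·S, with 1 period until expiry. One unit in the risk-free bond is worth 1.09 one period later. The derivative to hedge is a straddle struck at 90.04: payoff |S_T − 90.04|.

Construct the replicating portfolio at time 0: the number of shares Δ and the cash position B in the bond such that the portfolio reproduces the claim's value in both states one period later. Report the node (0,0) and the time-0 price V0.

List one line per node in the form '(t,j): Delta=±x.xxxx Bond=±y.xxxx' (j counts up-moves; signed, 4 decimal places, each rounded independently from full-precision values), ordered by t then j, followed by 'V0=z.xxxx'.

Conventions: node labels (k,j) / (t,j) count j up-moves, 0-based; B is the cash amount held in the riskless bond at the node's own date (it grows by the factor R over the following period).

(0,0): Delta=0.6829 Bond=-46.6243
V0=16.8873

Risk-neutral probability p* = (R−d)/(u−d) = (1.09−0.9)/(1.33−0.9) = 0.4419.
Terminal payoffs: V(1,0)=6.3400, V(1,1)=33.6500
(0,0): S=93.0000. Δ = (V_up−V_dn)/(S_up−S_dn) = (33.6500−6.3400)/(123.6900−83.7000) = 0.6829. V = [p*·33.6500 + (1−p*)·6.3400]/1.09 = 16.8873. B = V − Δ·S = -46.6243.
Sanity check at the root: Δ(0,0)·S0 + B(0,0) reproduces V0 = 16.8873.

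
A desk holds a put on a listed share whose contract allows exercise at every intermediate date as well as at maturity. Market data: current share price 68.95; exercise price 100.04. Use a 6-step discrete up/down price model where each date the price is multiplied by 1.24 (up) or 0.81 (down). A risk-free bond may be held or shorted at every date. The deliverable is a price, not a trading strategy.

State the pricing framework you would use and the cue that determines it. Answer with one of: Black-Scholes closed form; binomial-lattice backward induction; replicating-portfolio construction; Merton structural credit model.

framework: binomial-lattice backward induction

Key observation: an American put (K = 100.04, S₀ = 68.95) on a 6-date tree has no closed form — the optimal stopping decision is embedded and must be resolved recursively from expiry.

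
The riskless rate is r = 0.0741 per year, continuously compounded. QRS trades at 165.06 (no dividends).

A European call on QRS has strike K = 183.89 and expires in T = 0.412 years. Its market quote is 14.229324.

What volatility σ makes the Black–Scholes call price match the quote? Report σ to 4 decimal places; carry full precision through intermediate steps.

At σ = 0.4610 the Black–Scholes value reproduces the quote:
σ√T = 0.461·√0.412 = 0.295903
d₁ = (ln(S/K) + (r+σ²/2)T) / (σ√T) = (ln(165.06/183.89) + (0.0741+0.461²/2)·0.412) / 0.295903 = (-0.108029 + 0.074309) / 0.295903 = -0.113957
d₂ = d₁ − σ√T = -0.113957 − 0.295903 = -0.409860
e^{−rT} = 0.969932
N(d₁) = 0.454636,  N(d₂) = 0.340954
V = S·N(d₁) − K·e^{−rT}·N(d₂) = 75.042219 − 60.812895 = 14.229324 (equal to the quote); since ∂V/∂σ > 0 for all σ, the implied volatility is unique

sigma = 0.4610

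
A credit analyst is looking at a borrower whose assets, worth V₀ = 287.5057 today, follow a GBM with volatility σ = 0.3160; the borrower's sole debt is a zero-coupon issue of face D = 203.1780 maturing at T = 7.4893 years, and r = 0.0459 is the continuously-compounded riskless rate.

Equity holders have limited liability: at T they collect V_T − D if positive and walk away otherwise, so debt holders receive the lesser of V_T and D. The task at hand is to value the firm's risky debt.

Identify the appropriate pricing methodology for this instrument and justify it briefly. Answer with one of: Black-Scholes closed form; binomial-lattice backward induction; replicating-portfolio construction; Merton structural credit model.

Key observation: with the firm-asset dynamics (V₀ = 287.5057) and a single zero-coupon liability of face 203.1780 given, debt value, spread, and default probability all derive from the option view of the balance sheet.

framework: Merton structural credit model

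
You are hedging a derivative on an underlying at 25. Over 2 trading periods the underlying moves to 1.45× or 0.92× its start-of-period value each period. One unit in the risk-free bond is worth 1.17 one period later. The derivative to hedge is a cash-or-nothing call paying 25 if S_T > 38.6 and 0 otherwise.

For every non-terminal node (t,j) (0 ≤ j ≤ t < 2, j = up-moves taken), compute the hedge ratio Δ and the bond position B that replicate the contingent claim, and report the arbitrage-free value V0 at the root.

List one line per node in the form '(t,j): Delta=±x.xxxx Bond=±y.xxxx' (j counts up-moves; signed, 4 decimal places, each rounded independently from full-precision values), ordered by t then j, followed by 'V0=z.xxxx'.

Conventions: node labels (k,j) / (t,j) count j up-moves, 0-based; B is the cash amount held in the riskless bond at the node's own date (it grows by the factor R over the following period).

(0,0): Delta=0.7607 Bond=-14.9536
(1,0): Delta=0.0000 Bond=0.0000
(1,1): Delta=1.3012 Bond=-37.0908
V0=4.0635

No-arbitrage ⇒ martingale measure with p* = (R−d)/(u−d) = 0.4717.
Expiry values: V(2,0)=0.0000, V(2,1)=0.0000, V(2,2)=25.0000
  t=1,j=0: stock 23.0000 → up 33.3500 (V=0.0000), down 21.1600 (V=0.0000). Price 0.0000; hedge Δ=0.0000, bond B=0.0000.
  t=1,j=1: stock 36.2500 → up 52.5625 (V=25.0000), down 33.3500 (V=0.0000). Price 10.0790; hedge Δ=1.3012, bond B=-37.0908.
  t=0,j=0: stock 25.0000 → up 36.2500 (V=10.0790), down 23.0000 (V=0.0000). Price 4.0635; hedge Δ=0.7607, bond B=-14.9536.
As a check, the time-0 holding Δ(0,0)·S0 + B(0,0) comes to 4.0635 — exactly V0.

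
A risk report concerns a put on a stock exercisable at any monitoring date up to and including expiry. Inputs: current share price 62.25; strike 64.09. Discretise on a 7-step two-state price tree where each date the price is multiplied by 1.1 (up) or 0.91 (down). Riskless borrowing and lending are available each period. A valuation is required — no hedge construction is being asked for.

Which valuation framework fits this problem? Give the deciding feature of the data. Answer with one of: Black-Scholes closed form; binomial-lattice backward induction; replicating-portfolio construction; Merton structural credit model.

Key observation: an American put (K = 64.09, S₀ = 62.25) on a 7-date tree has no closed form — the optimal stopping decision is embedded and must be resolved recursively from expiry.

framework: binomial-lattice backward induction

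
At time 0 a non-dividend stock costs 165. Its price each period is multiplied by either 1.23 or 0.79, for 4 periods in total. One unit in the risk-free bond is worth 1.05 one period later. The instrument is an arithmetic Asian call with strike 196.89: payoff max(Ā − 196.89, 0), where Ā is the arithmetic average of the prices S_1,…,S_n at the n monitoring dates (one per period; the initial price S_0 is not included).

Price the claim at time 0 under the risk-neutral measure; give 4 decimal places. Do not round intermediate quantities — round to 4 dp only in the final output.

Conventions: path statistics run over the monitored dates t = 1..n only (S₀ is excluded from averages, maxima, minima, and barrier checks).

price = 14.8006

Set p* = 0.5909 (from d < R < u); the path-dependent value is the discounted p*-expectation over all price paths.
Enumerate all 2^4 = 16 price paths (U = up ×1.23, D = down ×0.79); each path with k up-moves has probability p*^k·(1−p*)^(4−k).
DDDD: Ā=94.7364, payoff=0.0000, prob=0.028008
UDDD: Ā=147.5010, payoff=0.0000, prob=0.040456
DUDD: Ā=129.3510, payoff=0.0000, prob=0.040456
UUDD: Ā=201.3945, payoff=4.5045, prob=0.058436
DDUD: Ā=115.0125, payoff=0.0000, prob=0.040456
UDUD: Ā=179.0700, payoff=0.0000, prob=0.058436
DUUD: Ā=160.9200, payoff=0.0000, prob=0.058436
UUUD: Ā=250.5464, payoff=53.6564, prob=0.084408
DDDU: Ā=103.6851, payoff=0.0000, prob=0.040456
UDDU: Ā=161.4337, payoff=0.0000, prob=0.058436
DUDU: Ā=143.2837, payoff=0.0000, prob=0.058436
UUDU: Ā=223.0873, payoff=26.1973, prob=0.084408
DDUU: Ā=128.9452, payoff=0.0000, prob=0.058436
UDUU: Ā=200.7628, payoff=3.8728, prob=0.084408
DUUU: Ā=182.6128, payoff=0.0000, prob=0.084408
UUUU: Ā=284.3211, payoff=87.4311, prob=0.121922
Price = Σ prob·payoff / R^4 = 17.990170 / 1.215506 = 14.8006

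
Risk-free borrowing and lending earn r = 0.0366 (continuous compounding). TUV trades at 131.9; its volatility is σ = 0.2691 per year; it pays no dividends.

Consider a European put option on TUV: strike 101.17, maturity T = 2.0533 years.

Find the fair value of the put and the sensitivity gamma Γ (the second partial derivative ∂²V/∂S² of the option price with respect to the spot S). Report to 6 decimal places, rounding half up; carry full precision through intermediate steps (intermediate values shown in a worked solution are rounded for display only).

price = 4.396470
Γ = 0.004399

σ√T = 0.2691·√2.0533 = 0.385603
d₁ = (ln(S/K) + (r+σ²/2)T) / (σ√T) = (ln(131.9/101.17) + (0.0366+0.2691²/2)·2.0533) / 0.385603 = (0.265242 + 0.149495) / 0.385603 = 1.075556
d₂ = d₁ − σ√T = 1.075556 − 0.385603 = 0.689954
e^{−rT} = 0.927604
N(−d₁) = 0.141063,  N(−d₂) = 0.245112
Put price V = K·e^{−rT}·N(−d₂) − S·N(−d₁) = 23.002664 − 18.606194 = 4.396470
φ(d₁) = (1/√(2π))·e^{−d₁²/2} = 0.223722
Γ = φ(d₁) / (S·σ·√T) = 0.004399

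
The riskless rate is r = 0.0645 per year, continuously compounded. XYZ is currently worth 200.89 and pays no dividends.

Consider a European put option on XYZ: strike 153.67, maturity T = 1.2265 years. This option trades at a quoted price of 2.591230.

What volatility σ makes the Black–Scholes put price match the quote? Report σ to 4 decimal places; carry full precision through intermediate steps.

At σ = 0.2575 the Black–Scholes value reproduces the quote:
σ√T = 0.2575·√1.2265 = 0.285175
d₁ = (ln(S/K) + (r+σ²/2)T) / (σ√T) = (ln(200.89/153.67) + (0.0645+0.2575²/2)·1.2265) / 0.285175 = (0.267950 + 0.119772) / 0.285175 = 1.359593
d₂ = d₁ − σ√T = 1.359593 − 0.285175 = 1.074419
e^{−rT} = 0.923939
N(−d₁) = 0.086979,  N(−d₂) = 0.141318
V = K·e^{−rT}·N(−d₂) − S·N(−d₁) = 20.064510 − 17.473280 = 2.591230 (matching the quote); vega is positive throughout, so no other σ reproduces this price

sigma = 0.2575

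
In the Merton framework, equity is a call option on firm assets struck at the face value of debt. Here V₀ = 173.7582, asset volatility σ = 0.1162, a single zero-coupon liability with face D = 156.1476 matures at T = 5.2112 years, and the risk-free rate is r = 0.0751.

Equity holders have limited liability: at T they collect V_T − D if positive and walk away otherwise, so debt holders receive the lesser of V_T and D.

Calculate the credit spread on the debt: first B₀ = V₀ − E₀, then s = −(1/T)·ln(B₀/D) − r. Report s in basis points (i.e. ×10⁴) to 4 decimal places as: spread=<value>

spread=7.6005

With assets at 173.7582 and a single debt payment of 156.1476 at 5.2112 years:
d₁ = [ln(V₀/D) + (r + σ²/2)T] / (σ√T)
   = [ln(173.7582/156.1476) + (0.0751 + 0.5·0.1162²)·5.2112] / (0.1162·√5.2112)
   = [0.106863 + 0.426543] / 0.265262 = 2.010865
d₂ = d₁ − σ√T = 2.010865 − 0.265262 = 1.745603
N(d₁) = 0.977830,  N(d₂) = 0.959560,  e^(−rT) = 0.676136
E₀ = V₀·N(d₁) − D·e^(−rT)·N(d₂)
   = 173.7582·0.977830 − 156.1476·0.676136·0.959560 = 68.598532
B₀ = V₀ − E₀ = 173.7582 − 68.598532 = 105.159668
spread = −(1/T)·ln(B₀/D) − r = −(1/5.2112)·ln(105.159668/156.1476) − 0.0751 = 0.00076005
in basis points: 0.00076005 × 10⁴ = 7.6005 bp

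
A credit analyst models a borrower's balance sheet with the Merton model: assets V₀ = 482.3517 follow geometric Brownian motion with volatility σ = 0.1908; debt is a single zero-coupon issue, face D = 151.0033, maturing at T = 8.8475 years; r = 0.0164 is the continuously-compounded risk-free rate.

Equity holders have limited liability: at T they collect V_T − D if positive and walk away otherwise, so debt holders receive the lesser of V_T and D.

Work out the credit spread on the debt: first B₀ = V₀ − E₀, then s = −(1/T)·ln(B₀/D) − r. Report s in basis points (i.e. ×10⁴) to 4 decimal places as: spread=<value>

spread=4.3504

With assets at 482.3517 and a single debt payment of 151.0033 at 8.8475 years:
d₁ = [ln(V₀/D) + (r + σ²/2)T] / (σ√T)
   = [ln(482.3517/151.0033) + (0.0164 + 0.5·0.1908²)·8.8475] / (0.1908·√8.8475)
   = [1.161372 + 0.306144] / 0.567530 = 2.585795
d₂ = d₁ − σ√T = 2.585795 − 0.567530 = 2.018266
N(d₁) = 0.995142,  N(d₂) = 0.978218,  e^(−rT) = 0.864937
E₀ = V₀·N(d₁) − D·e^(−rT)·N(d₂)
   = 482.3517·0.995142 − 151.0033·0.864937·0.978218 = 352.245160
B₀ = V₀ − E₀ = 482.3517 − 352.245160 = 130.106540
spread = −(1/T)·ln(B₀/D) − r = −(1/8.8475)·ln(130.106540/151.0033) − 0.0164 = 0.00043504
in basis points: 0.00043504 × 10⁴ = 4.3504 bp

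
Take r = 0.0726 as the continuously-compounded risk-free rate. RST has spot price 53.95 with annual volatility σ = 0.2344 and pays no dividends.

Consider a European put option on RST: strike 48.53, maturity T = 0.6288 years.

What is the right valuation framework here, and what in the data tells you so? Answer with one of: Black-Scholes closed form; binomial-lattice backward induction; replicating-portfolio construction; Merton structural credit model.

framework: Black-Scholes closed form

Key observation: the strike-48.53 put on RST is European-exercise on a continuously-modelled lognormal underlying, so its value is a single closed-form evaluation.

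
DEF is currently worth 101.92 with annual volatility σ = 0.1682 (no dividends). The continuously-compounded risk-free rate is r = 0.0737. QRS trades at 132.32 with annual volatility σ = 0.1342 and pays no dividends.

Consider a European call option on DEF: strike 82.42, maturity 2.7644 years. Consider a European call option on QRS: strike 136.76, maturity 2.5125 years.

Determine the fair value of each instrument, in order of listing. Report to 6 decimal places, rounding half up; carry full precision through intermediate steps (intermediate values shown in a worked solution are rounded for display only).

price(DEF call K=82.42) = 35.384355
price(QRS call K=136.76) = 22.297077

[DEF call K=82.42]
σ√T = 0.1682·√2.7644 = 0.279657
d₁ = (ln(S/K) + (r+σ²/2)T) / (σ√T) = (ln(101.92/82.42) + (0.0737+0.1682²/2)·2.7644) / 0.279657 = (0.212360 + 0.242840) / 0.279657 = 1.627707
d₂ = d₁ − σ√T = 1.627707 − 0.279657 = 1.348050
e^{−rT} = 0.815677
N(d₁) = 0.948207,  N(d₂) = 0.911179
price = S·N(d₁) − K·e^{−rT}·N(d₂) = 96.641208 − 61.256853 = 35.384355
[QRS call K=136.76]
σ√T = 0.1342·√2.5125 = 0.212719
d₁ = (ln(S/K) + (r+σ²/2)T) / (σ√T) = (ln(132.32/136.76) + (0.0737+0.1342²/2)·2.5125) / 0.212719 = (-0.033004 + 0.207796) / 0.212719 = 0.821703
d₂ = d₁ − σ√T = 0.821703 − 0.212719 = 0.608984
e^{−rT} = 0.830962
N(d₁) = 0.794377,  N(d₂) = 0.728733
price = S·N(d₁) − K·e^{−rT}·N(d₂) = 105.111964 − 82.814888 = 22.297077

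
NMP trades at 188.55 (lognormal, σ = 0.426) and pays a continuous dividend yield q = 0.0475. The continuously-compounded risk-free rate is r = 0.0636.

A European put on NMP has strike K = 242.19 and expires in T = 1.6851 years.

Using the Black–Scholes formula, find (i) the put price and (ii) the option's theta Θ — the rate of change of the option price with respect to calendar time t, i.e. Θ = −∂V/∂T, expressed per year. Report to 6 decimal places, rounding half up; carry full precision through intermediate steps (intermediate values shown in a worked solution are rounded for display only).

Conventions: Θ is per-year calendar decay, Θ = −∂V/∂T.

σ√T = 0.426·√1.6851 = 0.552997
d₁ = (ln(S/K) + (r−q+σ²/2)T) / (σ√T) = (ln(188.55/242.19) + (0.0636−0.0475+0.426²/2)·1.6851) / 0.552997 = (-0.250359 + 0.180033) / 0.552997 = -0.127174
d₂ = d₁ − σ√T = -0.127174 − 0.552997 = -0.680170
e^{−rT} = 0.898371
e^{−qT} = 0.923077
N(−d₁) = 0.550599,  N(−d₂) = 0.751802
Put price V = K·e^{−rT}·N(−d₂) − S·e^{−qT}·N(−d₁) = 163.574321 − 95.829600 = 67.744721
φ(d₁) = (1/√(2π))·e^{−d₁²/2} = 0.395729
Θ = −S·e^{−qT}·φ(d₁)·σ/(2√T) − q·S·e^{−qT}·N(−d₁) + r·K·e^{−rT}·N(−d₂) = −11.301329 − 4.551906 + 10.403327 = -5.449908

price = 67.744721
Θ = -5.449908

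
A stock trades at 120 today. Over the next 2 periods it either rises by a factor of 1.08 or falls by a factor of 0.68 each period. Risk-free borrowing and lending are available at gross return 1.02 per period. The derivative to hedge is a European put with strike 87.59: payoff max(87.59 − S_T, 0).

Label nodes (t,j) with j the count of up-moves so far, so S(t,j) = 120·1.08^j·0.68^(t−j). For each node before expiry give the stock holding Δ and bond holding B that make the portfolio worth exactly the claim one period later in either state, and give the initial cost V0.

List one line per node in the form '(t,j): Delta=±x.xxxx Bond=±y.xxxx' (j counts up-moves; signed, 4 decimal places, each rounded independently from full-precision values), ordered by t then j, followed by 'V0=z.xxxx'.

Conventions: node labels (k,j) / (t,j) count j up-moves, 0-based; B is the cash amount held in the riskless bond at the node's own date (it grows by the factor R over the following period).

(0,0): Delta=-0.0984 Bond=12.4965
(1,0): Delta=-0.9835 Bond=84.9759
(1,1): Delta=0.0000 Bond=0.0000
V0=0.6942

Arbitrage-free pricing uses the up-move probability p* = (R−d)/(u−d) = 0.8500, discounting each step at R = 1.02.
Expiry values: V(2,0)=32.1020, V(2,1)=0.0000, V(2,2)=0.0000
(1,0): S=81.6000. Δ = (V_up−V_dn)/(S_up−S_dn) = (0.0000−32.1020)/(88.1280−55.4880) = -0.9835. V = [p*·0.0000 + (1−p*)·32.1020]/1.02 = 4.7209. B = V − Δ·S = 84.9759.
(1,1): S=129.6000. Δ = (V_up−V_dn)/(S_up−S_dn) = (0.0000−0.0000)/(139.9680−88.1280) = 0.0000. V = [p*·0.0000 + (1−p*)·0.0000]/1.02 = 0.0000. B = V − Δ·S = 0.0000.
(0,0): S=120.0000. Δ = (V_up−V_dn)/(S_up−S_dn) = (0.0000−4.7209)/(129.6000−81.6000) = -0.0984. V = [p*·0.0000 + (1−p*)·4.7209]/1.02 = 0.6942. B = V − Δ·S = 12.4965.
Check: Δ(0,0)·S0 + B(0,0) = 0.6942 = V0.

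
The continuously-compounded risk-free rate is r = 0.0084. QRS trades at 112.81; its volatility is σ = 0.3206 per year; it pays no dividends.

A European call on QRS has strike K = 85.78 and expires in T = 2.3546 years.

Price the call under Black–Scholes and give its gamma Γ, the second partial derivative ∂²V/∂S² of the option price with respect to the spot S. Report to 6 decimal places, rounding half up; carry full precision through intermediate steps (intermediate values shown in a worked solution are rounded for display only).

price = 36.700936
Γ = 0.005039

σ√T = 0.3206·√2.3546 = 0.491951
d₁ = (ln(S/K) + (r+σ²/2)T) / (σ√T) = (ln(112.81/85.78) + (0.0084+0.3206²/2)·2.3546) / 0.491951 = (0.273919 + 0.140787) / 0.491951 = 0.842981
d₂ = d₁ − σ√T = 0.842981 − 0.491951 = 0.351030
e^{−rT} = 0.980416
N(d₁) = 0.800381,  N(d₂) = 0.637217
Call price V = S·N(d₁) − K·e^{−rT}·N(d₂) = 90.290933 − 53.589997 = 36.700936
φ(d₁) = (1/√(2π))·e^{−d₁²/2} = 0.279641
Γ = φ(d₁) / (S·σ·√T) = 0.005039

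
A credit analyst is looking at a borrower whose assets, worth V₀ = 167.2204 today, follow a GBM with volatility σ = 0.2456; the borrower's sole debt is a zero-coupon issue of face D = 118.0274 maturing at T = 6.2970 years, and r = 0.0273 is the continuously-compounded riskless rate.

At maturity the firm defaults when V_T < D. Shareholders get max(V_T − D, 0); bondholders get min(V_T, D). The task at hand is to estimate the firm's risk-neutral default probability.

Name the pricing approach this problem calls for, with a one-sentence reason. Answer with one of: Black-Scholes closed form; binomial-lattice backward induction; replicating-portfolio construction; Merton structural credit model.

Key observation: the question is about default risk generated by asset-value dynamics against a debt face of 118.0274 — the structural framework prices exactly that.

framework: Merton structural credit model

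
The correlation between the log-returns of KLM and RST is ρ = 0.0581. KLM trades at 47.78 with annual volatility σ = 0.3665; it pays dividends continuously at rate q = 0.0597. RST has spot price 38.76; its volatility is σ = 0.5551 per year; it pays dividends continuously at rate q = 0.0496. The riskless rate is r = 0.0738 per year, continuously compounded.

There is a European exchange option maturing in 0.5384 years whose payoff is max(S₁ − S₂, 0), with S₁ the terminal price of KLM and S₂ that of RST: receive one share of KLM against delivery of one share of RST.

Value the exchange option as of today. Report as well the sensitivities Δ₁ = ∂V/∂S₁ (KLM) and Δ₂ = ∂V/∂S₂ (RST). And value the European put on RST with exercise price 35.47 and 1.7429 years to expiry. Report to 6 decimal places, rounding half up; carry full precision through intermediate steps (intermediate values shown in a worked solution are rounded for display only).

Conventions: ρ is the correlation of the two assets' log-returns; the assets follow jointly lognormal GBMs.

exchange price = 12.846701
Δ1 = 0.723832
Δ2 = -0.560836
price(RST put K=35.47) = 7.506160

σ_eff = √(σ₁² + σ₂² − 2ρσ₁σ₂) = √(0.3665² + 0.5551² − 2·0.0581·0.3665·0.5551) = 0.647162
d₁ = (ln(S₁/S₂) + (q₂ − q₁ + σ_eff²/2)T) / (σ_eff√T) = (ln(47.78/38.76) + (0.0496 − 0.0597 + 0.209409)·0.5384) / 0.474860 = 0.666568
d₂ = d₁ − σ_eff√T = 0.666568 − 0.474860 = 0.191709
N(d₁) = 0.747476,  N(d₂) = 0.576015
V = S₁·e^{−q₁T}·N(d₁) − S₂·e^{−q₂T}·N(d₂) = 34.584708 − 21.738007 = 12.846701
Δ₁ = e^{−q₁T}·N(d₁) = 0.723832;  Δ₂ = −e^{−q₂T}·N(d₂) = -0.560836
[vanilla: RST put K=35.47]
σ√T = 0.5551·√1.7429 = 0.732837
d₁ = (ln(S/K) + (r−q+σ²/2)T) / (σ√T) = (ln(38.76/35.47) + (0.0738−0.0496+0.5551²/2)·1.7429) / 0.732837 = (0.088702 + 0.310703) / 0.732837 = 0.545012
d₂ = d₁ − σ√T = 0.545012 − 0.732837 = -0.187825
e^{−rT} = 0.879303
e^{−qT} = 0.917183
N(−d₁) = 0.292873,  N(−d₂) = 0.574493
price = K·e^{−rT}·N(−d₂) − S·e^{−qT}·N(−d₁) = 17.917794 − 10.411634 = 7.506160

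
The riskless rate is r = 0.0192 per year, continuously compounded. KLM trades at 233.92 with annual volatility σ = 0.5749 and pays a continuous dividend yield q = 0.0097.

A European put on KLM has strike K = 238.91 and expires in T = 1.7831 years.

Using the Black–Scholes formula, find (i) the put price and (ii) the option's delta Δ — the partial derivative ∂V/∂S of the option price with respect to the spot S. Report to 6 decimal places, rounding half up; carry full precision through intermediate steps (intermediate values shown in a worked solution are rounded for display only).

price = 69.345090
Δ = -0.346517

σ√T = 0.5749·√1.7831 = 0.767680
d₁ = (ln(S/K) + (r−q+σ²/2)T) / (σ√T) = (ln(233.92/238.91) + (0.0192−0.0097+0.5749²/2)·1.7831) / 0.767680 = (-0.021108 + 0.311606) / 0.767680 = 0.378410
d₂ = d₁ − σ√T = 0.378410 − 0.767680 = -0.389270
e^{−rT} = 0.966344
e^{−qT} = 0.982853
N(−d₁) = 0.352563,  N(−d₂) = 0.651462
Put price V = K·e^{−rT}·N(−d₂) − S·e^{−qT}·N(−d₁) = 150.402444 − 81.057354 = 69.345090
Δ = −e^{−qT}·N(−d₁) = -0.346517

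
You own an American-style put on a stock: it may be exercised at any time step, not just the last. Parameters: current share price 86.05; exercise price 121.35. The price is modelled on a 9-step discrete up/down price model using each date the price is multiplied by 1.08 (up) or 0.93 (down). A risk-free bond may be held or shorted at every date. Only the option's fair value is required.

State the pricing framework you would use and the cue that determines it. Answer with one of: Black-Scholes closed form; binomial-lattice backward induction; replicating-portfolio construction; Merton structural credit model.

Key observation: early exercise of the strike-121.35 put must be checked at each of the 9 dates (spot 86.05), which forces a node-by-node comparison of intrinsic and continuation value backward from expiry.

framework: binomial-lattice backward induction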